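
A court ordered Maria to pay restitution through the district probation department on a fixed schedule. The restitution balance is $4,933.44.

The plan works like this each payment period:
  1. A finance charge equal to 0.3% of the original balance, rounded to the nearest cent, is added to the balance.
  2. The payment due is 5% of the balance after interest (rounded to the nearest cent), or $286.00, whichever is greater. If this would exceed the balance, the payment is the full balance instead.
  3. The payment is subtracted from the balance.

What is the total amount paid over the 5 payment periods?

Payment period 1: $4,933.44 +$14.80 interest = $4,948.24; pay $286.00 → $4,662.24
Payment period 2: $4,662.24 +$14.80 interest = $4,677.04; pay $286.00 → $4,391.04
Payment period 3: $4,391.04 +$14.80 interest = $4,405.84; pay $286.00 → $4,119.84
Payment period 4: $4,119.84 +$14.80 interest = $4,134.64; pay $286.00 → $3,848.64
Payment period 5: $3,848.64 +$14.80 interest = $3,863.44; pay $286.00 → $3,577.44
Total paid: $1,430.00

$1,430.00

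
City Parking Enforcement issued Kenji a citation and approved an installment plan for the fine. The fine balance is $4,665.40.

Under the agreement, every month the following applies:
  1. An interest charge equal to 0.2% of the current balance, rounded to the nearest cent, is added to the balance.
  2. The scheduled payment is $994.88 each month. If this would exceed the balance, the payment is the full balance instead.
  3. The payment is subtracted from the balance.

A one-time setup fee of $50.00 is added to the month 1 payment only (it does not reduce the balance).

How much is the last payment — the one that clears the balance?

Month 1: opening $4,665.40; interest $9.33 → $4,674.73; payment $994.88 (+ $50.00 fee); balance $3,679.85
Month 2: opening $3,679.85; interest $7.36 → $3,687.21; payment $994.88; balance $2,692.33
Month 3: opening $2,692.33; interest $5.38 → $2,697.71; payment $994.88; balance $1,702.83
Month 4: opening $1,702.83; interest $3.41 → $1,706.24; payment $994.88; balance $711.36
Month 5: opening $711.36; interest $1.42 → $712.78; payment $712.78; balance $0.00

$712.78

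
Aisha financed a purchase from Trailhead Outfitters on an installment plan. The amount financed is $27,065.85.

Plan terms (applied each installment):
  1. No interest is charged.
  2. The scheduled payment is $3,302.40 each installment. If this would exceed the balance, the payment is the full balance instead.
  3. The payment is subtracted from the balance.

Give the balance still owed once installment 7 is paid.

$3,949.05

Installment 1: $27,065.85 − $3,302.40 → $23,763.45
Installment 2: $23,763.45 − $3,302.40 → $20,461.05
Installment 3: $20,461.05 − $3,302.40 → $17,158.65
Installment 4: $17,158.65 − $3,302.40 → $13,856.25
Installment 5: $13,856.25 − $3,302.40 → $10,553.85
Installment 6: $10,553.85 − $3,302.40 → $7,251.45
Installment 7: $7,251.45 − $3,302.40 → $3,949.05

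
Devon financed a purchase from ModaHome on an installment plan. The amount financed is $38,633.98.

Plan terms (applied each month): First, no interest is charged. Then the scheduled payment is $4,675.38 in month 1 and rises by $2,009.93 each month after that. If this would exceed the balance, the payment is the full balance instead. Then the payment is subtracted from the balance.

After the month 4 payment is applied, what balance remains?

Month 1: $38,633.98 − $4,675.38 → $33,958.60
Month 2: $33,958.60 − $6,685.31 → $27,273.29
Month 3: $27,273.29 − $8,695.24 → $18,578.05
Month 4: $18,578.05 − $10,705.17 → $7,872.88

$7,872.88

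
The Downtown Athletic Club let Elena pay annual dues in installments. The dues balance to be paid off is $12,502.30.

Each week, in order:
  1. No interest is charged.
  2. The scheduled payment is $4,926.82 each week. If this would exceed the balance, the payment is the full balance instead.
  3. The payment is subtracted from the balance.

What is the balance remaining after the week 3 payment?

Week 1: opening $12,502.30; payment $4,926.82; balance $7,575.48
Week 2: opening $7,575.48; payment $4,926.82; balance $2,648.66
Week 3: opening $2,648.66; payment $2,648.66; balance $0.00

$0.00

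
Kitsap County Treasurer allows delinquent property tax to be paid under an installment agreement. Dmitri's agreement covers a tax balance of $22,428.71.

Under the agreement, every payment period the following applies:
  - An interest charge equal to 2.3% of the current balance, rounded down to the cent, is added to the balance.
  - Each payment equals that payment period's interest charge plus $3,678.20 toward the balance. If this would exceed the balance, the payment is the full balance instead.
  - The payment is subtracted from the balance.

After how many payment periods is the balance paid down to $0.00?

7

Payment period 1: $22,428.71 +$515.86 interest = $22,944.57; pay $4,194.06 → $18,750.51
Payment period 2: $18,750.51 +$431.26 interest = $19,181.77; pay $4,109.46 → $15,072.31
Payment period 3: $15,072.31 +$346.66 interest = $15,418.97; pay $4,024.86 → $11,394.11
Payment period 4: $11,394.11 +$262.06 interest = $11,656.17; pay $3,940.26 → $7,715.91
Payment period 5: $7,715.91 +$177.46 interest = $7,893.37; pay $3,855.66 → $4,037.71
Payment period 6: $4,037.71 +$92.86 interest = $4,130.57; pay $3,771.06 → $359.51
Payment period 7: $359.51 +$8.26 interest = $367.77; pay $367.77 → $0.00
Balance reaches $0.00 in payment period 7.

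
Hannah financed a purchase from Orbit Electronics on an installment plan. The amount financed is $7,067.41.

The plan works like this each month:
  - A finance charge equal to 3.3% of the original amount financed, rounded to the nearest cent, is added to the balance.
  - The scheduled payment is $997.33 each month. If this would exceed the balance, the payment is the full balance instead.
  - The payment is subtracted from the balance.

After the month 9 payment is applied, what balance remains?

$190.42

Month 1: opening $7,067.41; interest $233.22 → $7,300.63; payment $997.33; balance $6,303.30
Month 2: opening $6,303.30; interest $233.22 → $6,536.52; payment $997.33; balance $5,539.19
Month 3: opening $5,539.19; interest $233.22 → $5,772.41; payment $997.33; balance $4,775.08
Month 4: opening $4,775.08; interest $233.22 → $5,008.30; payment $997.33; balance $4,010.97
Month 5: opening $4,010.97; interest $233.22 → $4,244.19; payment $997.33; balance $3,246.86
Month 6: opening $3,246.86; interest $233.22 → $3,480.08; payment $997.33; balance $2,482.75
Month 7: opening $2,482.75; interest $233.22 → $2,715.97; payment $997.33; balance $1,718.64
Month 8: opening $1,718.64; interest $233.22 → $1,951.86; payment $997.33; balance $954.53
Month 9: opening $954.53; interest $233.22 → $1,187.75; payment $997.33; balance $190.42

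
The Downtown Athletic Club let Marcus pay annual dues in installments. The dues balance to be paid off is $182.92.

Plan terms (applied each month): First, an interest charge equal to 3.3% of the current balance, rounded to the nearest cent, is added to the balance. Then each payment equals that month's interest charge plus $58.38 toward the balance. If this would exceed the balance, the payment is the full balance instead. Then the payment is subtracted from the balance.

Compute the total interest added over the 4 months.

Month 1: $182.92 +$6.04 interest = $188.96; pay $64.42 → $124.54
Month 2: $124.54 +$4.11 interest = $128.65; pay $62.49 → $66.16
Month 3: $66.16 +$2.18 interest = $68.34; pay $60.56 → $7.78
Month 4: $7.78 +$0.26 interest = $8.04; pay $8.04 → $0.00
Total interest: $6.04 + $4.11 + $2.18 + $0.26 = $12.59

$12.59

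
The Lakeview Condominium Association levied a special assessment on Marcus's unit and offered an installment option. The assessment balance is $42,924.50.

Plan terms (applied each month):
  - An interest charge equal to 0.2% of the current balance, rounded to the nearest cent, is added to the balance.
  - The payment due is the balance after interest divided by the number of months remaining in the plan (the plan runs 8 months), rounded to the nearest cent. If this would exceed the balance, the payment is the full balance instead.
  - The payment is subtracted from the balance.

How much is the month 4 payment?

# | Opening | Interest | Payment | End bal
1 | $42,924.50 | $85.85 | $5,376.29 | $37,634.06
2 | $37,634.06 | $75.27 | $5,387.05 | $32,322.28
3 | $32,322.28 | $64.64 | $5,397.82 | $26,989.10
4 | $26,989.10 | $53.98 | $5,408.62 | $21,634.46

$5,408.62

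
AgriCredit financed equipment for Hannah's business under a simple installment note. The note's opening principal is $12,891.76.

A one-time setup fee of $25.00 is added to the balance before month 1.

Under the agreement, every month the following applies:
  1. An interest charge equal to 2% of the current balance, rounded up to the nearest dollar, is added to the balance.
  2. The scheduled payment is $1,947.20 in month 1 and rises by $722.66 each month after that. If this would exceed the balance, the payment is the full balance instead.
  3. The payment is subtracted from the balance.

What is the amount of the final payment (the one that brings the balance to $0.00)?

Month 1: $12,916.76 +$259.00 interest = $13,175.76; pay $1,947.20 → $11,228.56
Month 2: $11,228.56 +$225.00 interest = $11,453.56; pay $2,669.86 → $8,783.70
Month 3: $8,783.70 +$176.00 interest = $8,959.70; pay $3,392.52 → $5,567.18
Month 4: $5,567.18 +$112.00 interest = $5,679.18; pay $4,115.18 → $1,564.00
Month 5: $1,564.00 +$32.00 interest = $1,596.00; pay $1,596.00 → $0.00

$1,596.00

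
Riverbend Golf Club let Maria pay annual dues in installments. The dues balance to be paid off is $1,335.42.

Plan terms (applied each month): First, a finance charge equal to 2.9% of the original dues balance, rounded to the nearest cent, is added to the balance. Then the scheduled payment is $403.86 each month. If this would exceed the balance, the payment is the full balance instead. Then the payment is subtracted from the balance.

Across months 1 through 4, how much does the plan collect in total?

$1,490.34

# | Opening | Interest | Payment | End bal
1 | $1,335.42 | $38.73 | $403.86 | $970.29
2 | $970.29 | $38.73 | $403.86 | $605.16
3 | $605.16 | $38.73 | $403.86 | $240.03
4 | $240.03 | $38.73 | $278.76 | $0.00
Total paid: $1,490.34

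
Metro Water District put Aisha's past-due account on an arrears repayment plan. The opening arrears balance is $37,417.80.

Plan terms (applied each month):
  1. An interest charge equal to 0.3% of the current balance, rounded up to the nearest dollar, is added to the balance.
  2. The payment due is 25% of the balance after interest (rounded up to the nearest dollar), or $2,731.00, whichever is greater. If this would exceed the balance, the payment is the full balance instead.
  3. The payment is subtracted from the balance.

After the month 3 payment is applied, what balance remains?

# | Opening | Interest | Payment | End bal
1 | $37,417.80 | $113.00 | $9,383.00 | $28,147.80
2 | $28,147.80 | $85.00 | $7,059.00 | $21,173.80
3 | $21,173.80 | $64.00 | $5,310.00 | $15,927.80

$15,927.80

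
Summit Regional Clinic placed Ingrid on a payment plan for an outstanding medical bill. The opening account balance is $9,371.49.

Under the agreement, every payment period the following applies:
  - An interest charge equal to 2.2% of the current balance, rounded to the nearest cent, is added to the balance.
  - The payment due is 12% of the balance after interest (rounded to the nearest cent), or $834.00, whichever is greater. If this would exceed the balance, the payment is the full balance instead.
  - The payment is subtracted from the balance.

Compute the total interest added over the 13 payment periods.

Payment period 1: opening $9,371.49; interest $206.17 → $9,577.66; payment $1,149.32; balance $8,428.34
Payment period 2: opening $8,428.34; interest $185.42 → $8,613.76; payment $1,033.65; balance $7,580.11
Payment period 3: opening $7,580.11; interest $166.76 → $7,746.87; payment $929.62; balance $6,817.25
Payment period 4: opening $6,817.25; interest $149.98 → $6,967.23; payment $836.07; balance $6,131.16
Payment period 5: opening $6,131.16; interest $134.89 → $6,266.05; payment $834.00; balance $5,432.05
Payment period 6: opening $5,432.05; interest $119.51 → $5,551.56; payment $834.00; balance $4,717.56
Payment period 7: opening $4,717.56; interest $103.79 → $4,821.35; payment $834.00; balance $3,987.35
Payment period 8: opening $3,987.35; interest $87.72 → $4,075.07; payment $834.00; balance $3,241.07
Payment period 9: opening $3,241.07; interest $71.30 → $3,312.37; payment $834.00; balance $2,478.37
Payment period 10: opening $2,478.37; interest $54.52 → $2,532.89; payment $834.00; balance $1,698.89
Payment period 11: opening $1,698.89; interest $37.38 → $1,736.27; payment $834.00; balance $902.27
Payment period 12: opening $902.27; interest $19.85 → $922.12; payment $834.00; balance $88.12
Payment period 13: opening $88.12; interest $1.94 → $90.06; payment $90.06; balance $0.00
Total interest: $206.17 + $185.42 + $166.76 + $149.98 + $134.89 + $119.51 + $103.79 + $87.72 + $71.30 + $54.52 + $37.38 + $19.85 + $1.94 = $1,339.23

$1,339.23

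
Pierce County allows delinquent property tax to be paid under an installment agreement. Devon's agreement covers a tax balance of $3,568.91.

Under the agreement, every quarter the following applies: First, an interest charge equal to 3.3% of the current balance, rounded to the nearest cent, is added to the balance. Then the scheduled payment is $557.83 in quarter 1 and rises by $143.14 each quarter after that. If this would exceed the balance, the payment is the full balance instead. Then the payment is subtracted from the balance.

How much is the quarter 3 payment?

# | Opening | Interest | Payment | End bal
1 | $3,568.91 | $117.77 | $557.83 | $3,128.85
2 | $3,128.85 | $103.25 | $700.97 | $2,531.13
3 | $2,531.13 | $83.53 | $844.11 | $1,770.55

$844.11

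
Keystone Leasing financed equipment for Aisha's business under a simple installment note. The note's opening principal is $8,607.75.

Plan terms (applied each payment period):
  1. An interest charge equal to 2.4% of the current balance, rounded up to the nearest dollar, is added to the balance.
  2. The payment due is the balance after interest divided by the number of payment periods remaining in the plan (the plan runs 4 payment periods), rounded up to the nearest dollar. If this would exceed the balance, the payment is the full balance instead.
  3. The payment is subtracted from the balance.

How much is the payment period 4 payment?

$2,366.75

# | Opening | Interest | Payment | End bal
1 | $8,607.75 | $207.00 | $2,204.00 | $6,610.75
2 | $6,610.75 | $159.00 | $2,257.00 | $4,512.75
3 | $4,512.75 | $109.00 | $2,311.00 | $2,310.75
4 | $2,310.75 | $56.00 | $2,366.75 | $0.00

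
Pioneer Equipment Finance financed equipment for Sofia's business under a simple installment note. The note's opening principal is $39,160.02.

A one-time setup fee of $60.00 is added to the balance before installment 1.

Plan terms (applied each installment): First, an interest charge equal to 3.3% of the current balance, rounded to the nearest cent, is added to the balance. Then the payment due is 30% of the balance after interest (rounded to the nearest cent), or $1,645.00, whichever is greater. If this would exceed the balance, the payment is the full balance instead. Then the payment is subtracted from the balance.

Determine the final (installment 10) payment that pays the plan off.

Installment 1: opening $39,220.02; interest $1,294.26 → $40,514.28; payment $12,154.28; balance $28,360.00
Installment 2: opening $28,360.00; interest $935.88 → $29,295.88; payment $8,788.76; balance $20,507.12
Installment 3: opening $20,507.12; interest $676.73 → $21,183.85; payment $6,355.16; balance $14,828.69
Installment 4: opening $14,828.69; interest $489.35 → $15,318.04; payment $4,595.41; balance $10,722.63
Installment 5: opening $10,722.63; interest $353.85 → $11,076.48; payment $3,322.94; balance $7,753.54
Installment 6: opening $7,753.54; interest $255.87 → $8,009.41; payment $2,402.82; balance $5,606.59
Installment 7: opening $5,606.59; interest $185.02 → $5,791.61; payment $1,737.48; balance $4,054.13
Installment 8: opening $4,054.13; interest $133.79 → $4,187.92; payment $1,645.00; balance $2,542.92
Installment 9: opening $2,542.92; interest $83.92 → $2,626.84; payment $1,645.00; balance $981.84
Installment 10: opening $981.84; interest $32.40 → $1,014.24; payment $1,014.24; balance $0.00

$1,014.24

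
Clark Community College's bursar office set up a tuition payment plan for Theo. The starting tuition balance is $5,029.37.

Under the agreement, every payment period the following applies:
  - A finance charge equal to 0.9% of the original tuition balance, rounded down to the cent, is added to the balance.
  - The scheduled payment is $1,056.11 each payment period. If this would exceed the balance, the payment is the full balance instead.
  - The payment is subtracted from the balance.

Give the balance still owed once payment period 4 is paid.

$985.97

Payment period 1: opening $5,029.37; interest $45.26 → $5,074.63; payment $1,056.11; balance $4,018.52
Payment period 2: opening $4,018.52; interest $45.26 → $4,063.78; payment $1,056.11; balance $3,007.67
Payment period 3: opening $3,007.67; interest $45.26 → $3,052.93; payment $1,056.11; balance $1,996.82
Payment period 4: opening $1,996.82; interest $45.26 → $2,042.08; payment $1,056.11; balance $985.97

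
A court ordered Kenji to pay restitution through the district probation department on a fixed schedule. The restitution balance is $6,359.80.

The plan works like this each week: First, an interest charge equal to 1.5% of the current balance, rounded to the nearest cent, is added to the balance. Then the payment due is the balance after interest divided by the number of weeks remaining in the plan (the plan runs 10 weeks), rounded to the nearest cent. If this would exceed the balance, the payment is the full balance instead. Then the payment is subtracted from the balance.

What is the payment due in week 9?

Week 1: $6,359.80 +$95.40 interest = $6,455.20; pay $645.52 → $5,809.68
Week 2: $5,809.68 +$87.15 interest = $5,896.83; pay $655.20 → $5,241.63
Week 3: $5,241.63 +$78.62 interest = $5,320.25; pay $665.03 → $4,655.22
Week 4: $4,655.22 +$69.83 interest = $4,725.05; pay $675.01 → $4,050.04
Week 5: $4,050.04 +$60.75 interest = $4,110.79; pay $685.13 → $3,425.66
Week 6: $3,425.66 +$51.38 interest = $3,477.04; pay $695.41 → $2,781.63
Week 7: $2,781.63 +$41.72 interest = $2,823.35; pay $705.84 → $2,117.51
Week 8: $2,117.51 +$31.76 interest = $2,149.27; pay $716.42 → $1,432.85
Week 9: $1,432.85 +$21.49 interest = $1,454.34; pay $727.17 → $727.17

$727.17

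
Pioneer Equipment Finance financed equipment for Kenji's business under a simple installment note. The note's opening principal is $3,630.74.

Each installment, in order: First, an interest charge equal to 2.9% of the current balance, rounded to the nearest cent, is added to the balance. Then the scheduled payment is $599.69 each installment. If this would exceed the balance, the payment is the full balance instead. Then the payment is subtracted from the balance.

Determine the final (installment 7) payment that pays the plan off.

$453.56

Installment 1: opening $3,630.74; interest $105.29 → $3,736.03; payment $599.69; balance $3,136.34
Installment 2: opening $3,136.34; interest $90.95 → $3,227.29; payment $599.69; balance $2,627.60
Installment 3: opening $2,627.60; interest $76.20 → $2,703.80; payment $599.69; balance $2,104.11
Installment 4: opening $2,104.11; interest $61.02 → $2,165.13; payment $599.69; balance $1,565.44
Installment 5: opening $1,565.44; interest $45.40 → $1,610.84; payment $599.69; balance $1,011.15
Installment 6: opening $1,011.15; interest $29.32 → $1,040.47; payment $599.69; balance $440.78
Installment 7: opening $440.78; interest $12.78 → $453.56; payment $453.56; balance $0.00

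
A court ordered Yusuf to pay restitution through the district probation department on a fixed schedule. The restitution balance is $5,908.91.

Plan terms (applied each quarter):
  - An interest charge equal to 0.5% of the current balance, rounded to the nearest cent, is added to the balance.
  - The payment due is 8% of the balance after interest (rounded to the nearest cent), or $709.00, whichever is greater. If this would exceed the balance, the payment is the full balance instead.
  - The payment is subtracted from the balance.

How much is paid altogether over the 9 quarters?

Quarter 1: $5,908.91 +$29.54 interest = $5,938.45; pay $709.00 → $5,229.45
Quarter 2: $5,229.45 +$26.15 interest = $5,255.60; pay $709.00 → $4,546.60
Quarter 3: $4,546.60 +$22.73 interest = $4,569.33; pay $709.00 → $3,860.33
Quarter 4: $3,860.33 +$19.30 interest = $3,879.63; pay $709.00 → $3,170.63
Quarter 5: $3,170.63 +$15.85 interest = $3,186.48; pay $709.00 → $2,477.48
Quarter 6: $2,477.48 +$12.39 interest = $2,489.87; pay $709.00 → $1,780.87
Quarter 7: $1,780.87 +$8.90 interest = $1,789.77; pay $709.00 → $1,080.77
Quarter 8: $1,080.77 +$5.40 interest = $1,086.17; pay $709.00 → $377.17
Quarter 9: $377.17 +$1.89 interest = $379.06; pay $379.06 → $0.00
Total paid: $6,051.06

$6,051.06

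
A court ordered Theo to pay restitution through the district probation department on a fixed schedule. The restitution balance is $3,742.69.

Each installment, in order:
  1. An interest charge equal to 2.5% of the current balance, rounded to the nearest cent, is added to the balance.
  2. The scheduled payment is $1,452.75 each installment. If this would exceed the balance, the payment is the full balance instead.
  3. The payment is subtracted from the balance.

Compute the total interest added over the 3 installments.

Installment 1: $3,742.69 +$93.57 interest = $3,836.26; pay $1,452.75 → $2,383.51
Installment 2: $2,383.51 +$59.59 interest = $2,443.10; pay $1,452.75 → $990.35
Installment 3: $990.35 +$24.76 interest = $1,015.11; pay $1,015.11 → $0.00
Total interest: $93.57 + $59.59 + $24.76 = $177.92

$177.92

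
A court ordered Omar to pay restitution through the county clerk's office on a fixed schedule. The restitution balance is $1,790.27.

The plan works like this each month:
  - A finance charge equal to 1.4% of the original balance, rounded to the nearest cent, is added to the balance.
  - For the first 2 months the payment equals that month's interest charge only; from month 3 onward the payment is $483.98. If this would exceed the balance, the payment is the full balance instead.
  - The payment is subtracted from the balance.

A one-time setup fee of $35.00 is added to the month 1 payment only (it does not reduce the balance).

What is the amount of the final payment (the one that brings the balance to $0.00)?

Month 1: opening $1,790.27; interest $25.06 → $1,815.33; payment $25.06 (+ $35.00 fee); balance $1,790.27
Month 2: opening $1,790.27; interest $25.06 → $1,815.33; payment $25.06; balance $1,790.27
Month 3: opening $1,790.27; interest $25.06 → $1,815.33; payment $483.98; balance $1,331.35
Month 4: opening $1,331.35; interest $25.06 → $1,356.41; payment $483.98; balance $872.43
Month 5: opening $872.43; interest $25.06 → $897.49; payment $483.98; balance $413.51
Month 6: opening $413.51; interest $25.06 → $438.57; payment $438.57; balance $0.00

$438.57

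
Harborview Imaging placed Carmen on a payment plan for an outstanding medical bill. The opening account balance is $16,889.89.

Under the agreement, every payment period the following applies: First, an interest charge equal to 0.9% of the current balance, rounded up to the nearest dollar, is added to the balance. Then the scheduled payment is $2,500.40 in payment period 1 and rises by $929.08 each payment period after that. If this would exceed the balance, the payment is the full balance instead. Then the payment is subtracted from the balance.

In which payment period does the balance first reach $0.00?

# | Opening | Interest | Payment | End bal
1 | $16,889.89 | $153.00 | $2,500.40 | $14,542.49
2 | $14,542.49 | $131.00 | $3,429.48 | $11,244.01
3 | $11,244.01 | $102.00 | $4,358.56 | $6,987.45
4 | $6,987.45 | $63.00 | $5,287.64 | $1,762.81
5 | $1,762.81 | $16.00 | $1,778.81 | $0.00
Balance reaches $0.00 in payment period 5.

5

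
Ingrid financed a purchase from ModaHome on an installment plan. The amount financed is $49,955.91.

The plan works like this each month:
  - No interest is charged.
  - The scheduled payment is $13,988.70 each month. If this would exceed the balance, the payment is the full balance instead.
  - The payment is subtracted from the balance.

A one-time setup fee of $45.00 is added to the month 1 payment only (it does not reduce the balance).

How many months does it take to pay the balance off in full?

Month 1: opening $49,955.91; payment $13,988.70 (+ $45.00 fee); balance $35,967.21
Month 2: opening $35,967.21; payment $13,988.70; balance $21,978.51
Month 3: opening $21,978.51; payment $13,988.70; balance $7,989.81
Month 4: opening $7,989.81; payment $7,989.81; balance $0.00
Balance reaches $0.00 in month 4.

4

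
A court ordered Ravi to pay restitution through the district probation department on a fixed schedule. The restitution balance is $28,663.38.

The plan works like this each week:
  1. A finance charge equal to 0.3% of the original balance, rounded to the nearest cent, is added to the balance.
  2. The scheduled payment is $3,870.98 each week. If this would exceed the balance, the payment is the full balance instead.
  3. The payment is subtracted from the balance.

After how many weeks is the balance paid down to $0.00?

8

Week 1: opening $28,663.38; interest $85.99 → $28,749.37; payment $3,870.98; balance $24,878.39
Week 2: opening $24,878.39; interest $85.99 → $24,964.38; payment $3,870.98; balance $21,093.40
Week 3: opening $21,093.40; interest $85.99 → $21,179.39; payment $3,870.98; balance $17,308.41
Week 4: opening $17,308.41; interest $85.99 → $17,394.40; payment $3,870.98; balance $13,523.42
Week 5: opening $13,523.42; interest $85.99 → $13,609.41; payment $3,870.98; balance $9,738.43
Week 6: opening $9,738.43; interest $85.99 → $9,824.42; payment $3,870.98; balance $5,953.44
Week 7: opening $5,953.44; interest $85.99 → $6,039.43; payment $3,870.98; balance $2,168.45
Week 8: opening $2,168.45; interest $85.99 → $2,254.44; payment $2,254.44; balance $0.00
Balance reaches $0.00 in week 8.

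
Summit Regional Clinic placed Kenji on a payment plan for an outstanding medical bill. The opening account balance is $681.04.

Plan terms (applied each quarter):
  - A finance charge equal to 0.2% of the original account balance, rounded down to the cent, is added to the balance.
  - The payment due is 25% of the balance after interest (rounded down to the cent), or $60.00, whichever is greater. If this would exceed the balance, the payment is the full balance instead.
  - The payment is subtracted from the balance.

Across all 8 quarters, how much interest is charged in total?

Quarter 1: $681.04 +$1.36 interest = $682.40; pay $170.60 → $511.80
Quarter 2: $511.80 +$1.36 interest = $513.16; pay $128.29 → $384.87
Quarter 3: $384.87 +$1.36 interest = $386.23; pay $96.55 → $289.68
Quarter 4: $289.68 +$1.36 interest = $291.04; pay $72.76 → $218.28
Quarter 5: $218.28 +$1.36 interest = $219.64; pay $60.00 → $159.64
Quarter 6: $159.64 +$1.36 interest = $161.00; pay $60.00 → $101.00
Quarter 7: $101.00 +$1.36 interest = $102.36; pay $60.00 → $42.36
Quarter 8: $42.36 +$1.36 interest = $43.72; pay $43.72 → $0.00
Total interest: $1.36 + $1.36 + $1.36 + $1.36 + $1.36 + $1.36 + $1.36 + $1.36 = $10.88

$10.88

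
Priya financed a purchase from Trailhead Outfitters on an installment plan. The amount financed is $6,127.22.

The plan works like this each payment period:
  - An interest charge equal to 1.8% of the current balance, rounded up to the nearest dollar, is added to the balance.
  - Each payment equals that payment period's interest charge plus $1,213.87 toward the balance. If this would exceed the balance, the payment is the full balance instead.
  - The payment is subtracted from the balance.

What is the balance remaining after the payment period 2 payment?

Payment period 1: opening $6,127.22; interest $111.00 → $6,238.22; payment $1,324.87; balance $4,913.35
Payment period 2: opening $4,913.35; interest $89.00 → $5,002.35; payment $1,302.87; balance $3,699.48

$3,699.48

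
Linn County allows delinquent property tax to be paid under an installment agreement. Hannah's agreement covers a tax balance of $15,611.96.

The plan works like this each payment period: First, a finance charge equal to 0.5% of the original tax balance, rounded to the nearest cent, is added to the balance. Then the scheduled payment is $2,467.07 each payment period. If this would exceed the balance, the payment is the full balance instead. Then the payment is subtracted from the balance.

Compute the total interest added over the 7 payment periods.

$546.42

Payment period 1: opening $15,611.96; interest $78.06 → $15,690.02; payment $2,467.07; balance $13,222.95
Payment period 2: opening $13,222.95; interest $78.06 → $13,301.01; payment $2,467.07; balance $10,833.94
Payment period 3: opening $10,833.94; interest $78.06 → $10,912.00; payment $2,467.07; balance $8,444.93
Payment period 4: opening $8,444.93; interest $78.06 → $8,522.99; payment $2,467.07; balance $6,055.92
Payment period 5: opening $6,055.92; interest $78.06 → $6,133.98; payment $2,467.07; balance $3,666.91
Payment period 6: opening $3,666.91; interest $78.06 → $3,744.97; payment $2,467.07; balance $1,277.90
Payment period 7: opening $1,277.90; interest $78.06 → $1,355.96; payment $1,355.96; balance $0.00
Total interest: $78.06 + $78.06 + $78.06 + $78.06 + $78.06 + $78.06 + $78.06 = $546.42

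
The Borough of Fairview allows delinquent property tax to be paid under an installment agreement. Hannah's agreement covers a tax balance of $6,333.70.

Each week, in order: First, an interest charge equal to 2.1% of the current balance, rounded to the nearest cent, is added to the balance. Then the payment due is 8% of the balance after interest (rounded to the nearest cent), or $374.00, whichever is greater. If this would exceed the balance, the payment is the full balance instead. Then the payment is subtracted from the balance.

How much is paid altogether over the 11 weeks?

Week 1: opening $6,333.70; interest $133.01 → $6,466.71; payment $517.34; balance $5,949.37
Week 2: opening $5,949.37; interest $124.94 → $6,074.31; payment $485.94; balance $5,588.37
Week 3: opening $5,588.37; interest $117.36 → $5,705.73; payment $456.46; balance $5,249.27
Week 4: opening $5,249.27; interest $110.23 → $5,359.50; payment $428.76; balance $4,930.74
Week 5: opening $4,930.74; interest $103.55 → $5,034.29; payment $402.74; balance $4,631.55
Week 6: opening $4,631.55; interest $97.26 → $4,728.81; payment $378.30; balance $4,350.51
Week 7: opening $4,350.51; interest $91.36 → $4,441.87; payment $374.00; balance $4,067.87
Week 8: opening $4,067.87; interest $85.43 → $4,153.30; payment $374.00; balance $3,779.30
Week 9: opening $3,779.30; interest $79.37 → $3,858.67; payment $374.00; balance $3,484.67
Week 10: opening $3,484.67; interest $73.18 → $3,557.85; payment $374.00; balance $3,183.85
Week 11: opening $3,183.85; interest $66.86 → $3,250.71; payment $374.00; balance $2,876.71
Total paid: $4,539.54

$4,539.54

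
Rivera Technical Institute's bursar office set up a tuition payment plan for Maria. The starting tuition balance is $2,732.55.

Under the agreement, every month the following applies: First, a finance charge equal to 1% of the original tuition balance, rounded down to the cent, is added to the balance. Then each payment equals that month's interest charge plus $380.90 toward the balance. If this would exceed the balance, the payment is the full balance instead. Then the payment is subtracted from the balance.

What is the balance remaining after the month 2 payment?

$1,970.75

Month 1: $2,732.55 +$27.32 interest = $2,759.87; pay $408.22 → $2,351.65
Month 2: $2,351.65 +$27.32 interest = $2,378.97; pay $408.22 → $1,970.75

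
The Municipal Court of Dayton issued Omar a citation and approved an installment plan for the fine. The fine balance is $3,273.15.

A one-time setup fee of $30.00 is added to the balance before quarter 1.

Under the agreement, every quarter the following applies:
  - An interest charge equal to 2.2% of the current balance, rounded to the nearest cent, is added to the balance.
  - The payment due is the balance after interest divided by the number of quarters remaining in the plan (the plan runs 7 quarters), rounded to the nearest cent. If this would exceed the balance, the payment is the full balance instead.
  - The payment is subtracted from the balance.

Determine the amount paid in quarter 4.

$514.80

# | Opening | Interest | Payment | End bal
1 | $3,303.15 | $72.67 | $482.26 | $2,893.56
2 | $2,893.56 | $63.66 | $492.87 | $2,464.35
3 | $2,464.35 | $54.22 | $503.71 | $2,014.86
4 | $2,014.86 | $44.33 | $514.80 | $1,544.39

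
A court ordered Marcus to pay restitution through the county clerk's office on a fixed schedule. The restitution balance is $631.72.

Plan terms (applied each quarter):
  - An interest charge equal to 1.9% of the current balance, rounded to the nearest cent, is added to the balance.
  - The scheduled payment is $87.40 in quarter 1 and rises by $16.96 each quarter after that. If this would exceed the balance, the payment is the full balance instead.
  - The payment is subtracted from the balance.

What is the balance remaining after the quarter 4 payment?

# | Opening | Interest | Payment | End bal
1 | $631.72 | $12.00 | $87.40 | $556.32
2 | $556.32 | $10.57 | $104.36 | $462.53
3 | $462.53 | $8.79 | $121.32 | $350.00
4 | $350.00 | $6.65 | $138.28 | $218.37

$218.37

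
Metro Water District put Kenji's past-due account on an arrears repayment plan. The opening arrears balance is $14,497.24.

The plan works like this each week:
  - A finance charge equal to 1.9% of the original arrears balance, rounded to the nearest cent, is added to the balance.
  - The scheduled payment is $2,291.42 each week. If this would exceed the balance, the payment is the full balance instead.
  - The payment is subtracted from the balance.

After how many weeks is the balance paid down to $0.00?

8

Week 1: opening $14,497.24; interest $275.45 → $14,772.69; payment $2,291.42; balance $12,481.27
Week 2: opening $12,481.27; interest $275.45 → $12,756.72; payment $2,291.42; balance $10,465.30
Week 3: opening $10,465.30; interest $275.45 → $10,740.75; payment $2,291.42; balance $8,449.33
Week 4: opening $8,449.33; interest $275.45 → $8,724.78; payment $2,291.42; balance $6,433.36
Week 5: opening $6,433.36; interest $275.45 → $6,708.81; payment $2,291.42; balance $4,417.39
Week 6: opening $4,417.39; interest $275.45 → $4,692.84; payment $2,291.42; balance $2,401.42
Week 7: opening $2,401.42; interest $275.45 → $2,676.87; payment $2,291.42; balance $385.45
Week 8: opening $385.45; interest $275.45 → $660.90; payment $660.90; balance $0.00
Balance reaches $0.00 in week 8.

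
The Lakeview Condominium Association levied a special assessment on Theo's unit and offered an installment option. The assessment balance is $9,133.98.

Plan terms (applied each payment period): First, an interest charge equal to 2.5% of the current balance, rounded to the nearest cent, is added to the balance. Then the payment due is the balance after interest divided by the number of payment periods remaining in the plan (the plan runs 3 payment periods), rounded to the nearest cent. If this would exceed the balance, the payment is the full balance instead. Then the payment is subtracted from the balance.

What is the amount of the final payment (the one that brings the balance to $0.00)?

# | Opening | Interest | Payment | End bal
1 | $9,133.98 | $228.35 | $3,120.78 | $6,241.55
2 | $6,241.55 | $156.04 | $3,198.80 | $3,198.79
3 | $3,198.79 | $79.97 | $3,278.76 | $0.00

$3,278.76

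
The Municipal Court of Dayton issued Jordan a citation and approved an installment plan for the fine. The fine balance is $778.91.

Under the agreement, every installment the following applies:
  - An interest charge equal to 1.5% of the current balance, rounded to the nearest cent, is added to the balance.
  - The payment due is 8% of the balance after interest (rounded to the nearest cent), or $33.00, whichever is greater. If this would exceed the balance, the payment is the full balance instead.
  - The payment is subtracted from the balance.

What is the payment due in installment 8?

$39.16

Installment 1: opening $778.91; interest $11.68 → $790.59; payment $63.25; balance $727.34
Installment 2: opening $727.34; interest $10.91 → $738.25; payment $59.06; balance $679.19
Installment 3: opening $679.19; interest $10.19 → $689.38; payment $55.15; balance $634.23
Installment 4: opening $634.23; interest $9.51 → $643.74; payment $51.50; balance $592.24
Installment 5: opening $592.24; interest $8.88 → $601.12; payment $48.09; balance $553.03
Installment 6: opening $553.03; interest $8.30 → $561.33; payment $44.91; balance $516.42
Installment 7: opening $516.42; interest $7.75 → $524.17; payment $41.93; balance $482.24
Installment 8: opening $482.24; interest $7.23 → $489.47; payment $39.16; balance $450.31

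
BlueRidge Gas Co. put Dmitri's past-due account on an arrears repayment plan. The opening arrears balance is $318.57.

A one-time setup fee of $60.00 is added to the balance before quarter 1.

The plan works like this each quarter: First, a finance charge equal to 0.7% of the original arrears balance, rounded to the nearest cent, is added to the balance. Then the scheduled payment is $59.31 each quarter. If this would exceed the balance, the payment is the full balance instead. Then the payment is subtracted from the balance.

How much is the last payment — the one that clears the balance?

$38.32

Quarter 1: $378.57 +$2.23 interest = $380.80; pay $59.31 → $321.49
Quarter 2: $321.49 +$2.23 interest = $323.72; pay $59.31 → $264.41
Quarter 3: $264.41 +$2.23 interest = $266.64; pay $59.31 → $207.33
Quarter 4: $207.33 +$2.23 interest = $209.56; pay $59.31 → $150.25
Quarter 5: $150.25 +$2.23 interest = $152.48; pay $59.31 → $93.17
Quarter 6: $93.17 +$2.23 interest = $95.40; pay $59.31 → $36.09
Quarter 7: $36.09 +$2.23 interest = $38.32; pay $38.32 → $0.00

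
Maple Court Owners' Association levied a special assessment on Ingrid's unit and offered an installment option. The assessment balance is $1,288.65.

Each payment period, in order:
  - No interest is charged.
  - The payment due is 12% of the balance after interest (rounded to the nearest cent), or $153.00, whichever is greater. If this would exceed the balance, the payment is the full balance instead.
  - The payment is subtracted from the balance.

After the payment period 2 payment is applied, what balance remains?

Payment period 1: opening $1,288.65; payment $154.64; balance $1,134.01
Payment period 2: opening $1,134.01; payment $153.00; balance $981.01

$981.01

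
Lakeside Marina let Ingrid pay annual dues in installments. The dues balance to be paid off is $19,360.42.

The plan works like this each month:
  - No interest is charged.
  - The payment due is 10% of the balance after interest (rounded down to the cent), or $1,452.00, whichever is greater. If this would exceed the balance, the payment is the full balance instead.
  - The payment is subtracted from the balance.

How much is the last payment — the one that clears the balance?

Month 1: $19,360.42 − $1,936.04 → $17,424.38
Month 2: $17,424.38 − $1,742.43 → $15,681.95
Month 3: $15,681.95 − $1,568.19 → $14,113.76
Month 4: $14,113.76 − $1,452.00 → $12,661.76
Month 5: $12,661.76 − $1,452.00 → $11,209.76
Month 6: $11,209.76 − $1,452.00 → $9,757.76
Month 7: $9,757.76 − $1,452.00 → $8,305.76
Month 8: $8,305.76 − $1,452.00 → $6,853.76
Month 9: $6,853.76 − $1,452.00 → $5,401.76
Month 10: $5,401.76 − $1,452.00 → $3,949.76
Month 11: $3,949.76 − $1,452.00 → $2,497.76
Month 12: $2,497.76 − $1,452.00 → $1,045.76
Month 13: $1,045.76 − $1,045.76 → $0.00

$1,045.76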